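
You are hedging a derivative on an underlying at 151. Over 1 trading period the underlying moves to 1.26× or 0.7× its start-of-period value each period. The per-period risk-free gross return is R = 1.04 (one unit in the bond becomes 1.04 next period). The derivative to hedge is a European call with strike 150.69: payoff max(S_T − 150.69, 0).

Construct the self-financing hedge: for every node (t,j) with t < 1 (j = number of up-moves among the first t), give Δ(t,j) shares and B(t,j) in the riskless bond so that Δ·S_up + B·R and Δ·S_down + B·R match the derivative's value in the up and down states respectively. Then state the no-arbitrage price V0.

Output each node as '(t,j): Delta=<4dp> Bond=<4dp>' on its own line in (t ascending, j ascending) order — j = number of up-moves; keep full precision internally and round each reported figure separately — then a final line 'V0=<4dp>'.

(0,0): Delta=0.4680 Bond=-47.5601
V0=23.1006

Under the risk-neutral measure, an up-move has probability p* = (R−d)/(u−d) = 0.6071 and values discount at R = 1.04.
Terminal values V(1,·): V(1,0)=0.0000, V(1,1)=39.5700
Node (0,0) S=151.0000: V=(p*·39.5700+(1−p*)·0.0000)/1.04=23.1006; Δ=(39.5700−0.0000)/(190.2600−105.7000)=0.4680; B=V−Δ·S=-47.5601
Self-financing check: at every node Δ·S+B equals the discounted successor values.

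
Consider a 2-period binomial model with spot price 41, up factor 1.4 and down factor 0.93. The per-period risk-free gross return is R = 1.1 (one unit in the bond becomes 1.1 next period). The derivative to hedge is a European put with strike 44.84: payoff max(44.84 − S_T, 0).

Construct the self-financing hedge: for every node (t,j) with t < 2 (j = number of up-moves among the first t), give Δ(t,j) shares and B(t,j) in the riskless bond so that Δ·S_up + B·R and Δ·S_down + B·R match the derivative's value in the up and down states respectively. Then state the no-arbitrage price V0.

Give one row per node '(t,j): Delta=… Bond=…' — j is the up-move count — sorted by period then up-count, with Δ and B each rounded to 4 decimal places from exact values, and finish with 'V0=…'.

(0,0): Delta=-0.2824 Bond=14.7377
(1,0): Delta=-0.5234 Bond=25.3979
(1,1): Delta=0.0000 Bond=0.0000
V0=3.1581

The replicating-portfolio and risk-neutral prices coincide; use p* = (1.1−0.93)/(1.4−0.93) = 0.3617 for the latter.
At expiry t=2: V(2,0)=9.3791, V(2,1)=0.0000, V(2,2)=0.0000
Node (1,0) S=38.1300: V=(p*·0.0000+(1−p*)·9.3791)/1.1=5.4424; Δ=(0.0000−9.3791)/(53.3820−35.4609)=-0.5234; B=V−Δ·S=25.3979
Node (1,1) S=57.4000: V=(p*·0.0000+(1−p*)·0.0000)/1.1=0.0000; Δ=(0.0000−0.0000)/(80.3600−53.3820)=0.0000; B=V−Δ·S=0.0000
Node (0,0) S=41.0000: V=(p*·0.0000+(1−p*)·5.4424)/1.1=3.1581; Δ=(0.0000−5.4424)/(57.4000−38.1300)=-0.2824; B=V−Δ·S=14.7377
Each (Δ,B) replicates both successor values, so the strategy is self-financing and V0 is arbitrage-free.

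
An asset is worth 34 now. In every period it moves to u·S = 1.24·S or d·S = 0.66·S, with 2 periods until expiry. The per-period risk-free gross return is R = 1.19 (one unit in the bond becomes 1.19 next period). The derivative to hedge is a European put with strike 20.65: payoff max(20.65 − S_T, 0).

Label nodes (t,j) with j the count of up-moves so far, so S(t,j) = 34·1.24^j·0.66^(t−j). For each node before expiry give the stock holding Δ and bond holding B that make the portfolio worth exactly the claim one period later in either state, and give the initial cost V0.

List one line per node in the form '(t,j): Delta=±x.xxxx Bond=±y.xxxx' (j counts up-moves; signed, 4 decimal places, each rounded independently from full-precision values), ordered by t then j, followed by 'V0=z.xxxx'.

(0,0): Delta=-0.0215 Bond=0.7600
(1,0): Delta=-0.4487 Bond=10.4913
(1,1): Delta=0.0000 Bond=0.0000
V0=0.0306

Risk-neutral probability p* = (R−d)/(u−d) = (1.19−0.66)/(1.24−0.66) = 0.9138.
Payoff layer (t=2): V(2,0)=5.8396, V(2,1)=0.0000, V(2,2)=0.0000
(1,0): S=22.4400. Δ = (V_up−V_dn)/(S_up−S_dn) = (0.0000−5.8396)/(27.8256−14.8104) = -0.4487. V = [p*·0.0000 + (1−p*)·5.8396]/1.19 = 0.4230. B = V − Δ·S = 10.4913.
(1,1): S=42.1600. Δ = (V_up−V_dn)/(S_up−S_dn) = (0.0000−0.0000)/(52.2784−27.8256) = 0.0000. V = [p*·0.0000 + (1−p*)·0.0000]/1.19 = 0.0000. B = V − Δ·S = 0.0000.
(0,0): S=34.0000. Δ = (V_up−V_dn)/(S_up−S_dn) = (0.0000−0.4230)/(42.1600−22.4400) = -0.0215. V = [p*·0.0000 + (1−p*)·0.4230]/1.19 = 0.0306. B = V − Δ·S = 0.7600.
Self-financing check: at every node Δ·S+B equals the discounted successor values.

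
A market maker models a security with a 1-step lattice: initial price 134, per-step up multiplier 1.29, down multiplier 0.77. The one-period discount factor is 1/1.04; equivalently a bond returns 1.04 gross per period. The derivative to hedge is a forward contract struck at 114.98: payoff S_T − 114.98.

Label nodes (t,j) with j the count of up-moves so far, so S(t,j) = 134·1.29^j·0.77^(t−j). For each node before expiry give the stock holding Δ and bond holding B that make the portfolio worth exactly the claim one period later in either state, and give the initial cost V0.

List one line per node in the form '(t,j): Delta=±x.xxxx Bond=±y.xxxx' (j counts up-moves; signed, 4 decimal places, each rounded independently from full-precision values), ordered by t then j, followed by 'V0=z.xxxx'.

(0,0): Delta=1.0000 Bond=-110.5577
V0=23.4423

The replicating-portfolio and risk-neutral prices coincide; use p* = (1.04−0.77)/(1.29−0.77) = 0.5192 for the latter.
Payoff layer (t=1): V(1,0)=-11.8000, V(1,1)=57.8800
  t=0,j=0: stock 134.0000 → up 172.8600 (V=57.8800), down 103.1800 (V=-11.8000). Price 23.4423; hedge Δ=1.0000, bond B=-110.5577.
The time-0 hedge costs 23.4423, which is the no-arbitrage price.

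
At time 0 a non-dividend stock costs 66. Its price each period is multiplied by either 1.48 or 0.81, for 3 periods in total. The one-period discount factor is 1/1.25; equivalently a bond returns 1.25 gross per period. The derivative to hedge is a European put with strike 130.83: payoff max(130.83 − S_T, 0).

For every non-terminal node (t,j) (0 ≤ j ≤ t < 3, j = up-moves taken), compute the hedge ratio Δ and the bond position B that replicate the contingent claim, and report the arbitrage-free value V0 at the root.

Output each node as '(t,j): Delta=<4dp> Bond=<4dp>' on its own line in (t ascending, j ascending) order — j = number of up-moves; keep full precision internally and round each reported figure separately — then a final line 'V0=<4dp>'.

The replicating-portfolio and risk-neutral prices coincide; use p* = (1.25−0.81)/(1.48−0.81) = 0.6567 for the latter.
At expiry t=3: V(3,0)=95.7549, V(3,1)=66.7422, V(3,2)=13.7312, V(3,3)=0.0000
(2,0): S=43.3026. Δ = (V_up−V_dn)/(S_up−S_dn) = (66.7422−95.7549)/(64.0878−35.0751) = -1.0000. V = [p*·66.7422 + (1−p*)·95.7549]/1.25 = 61.3614. B = V − Δ·S = 104.6640.
(2,1): S=79.1208. Δ = (V_up−V_dn)/(S_up−S_dn) = (13.7312−66.7422)/(117.0988−64.0878) = -1.0000. V = [p*·13.7312 + (1−p*)·66.7422]/1.25 = 25.5432. B = V − Δ·S = 104.6640.
(2,2): S=144.5664. Δ = (V_up−V_dn)/(S_up−S_dn) = (0.0000−13.7312)/(213.9583−117.0988) = -0.1418. V = [p*·0.0000 + (1−p*)·13.7312]/1.25 = 3.7710. B = V − Δ·S = 24.2653.
(1,0): S=53.4600. Δ = (V_up−V_dn)/(S_up−S_dn) = (25.5432−61.3614)/(79.1208−43.3026) = -1.0000. V = [p*·25.5432 + (1−p*)·61.3614]/1.25 = 30.2712. B = V − Δ·S = 83.7312.
(1,1): S=97.6800. Δ = (V_up−V_dn)/(S_up−S_dn) = (3.7710−25.5432)/(144.5664−79.1208) = -0.3327. V = [p*·3.7710 + (1−p*)·25.5432]/1.25 = 8.9960. B = V − Δ·S = 41.4919.
(0,0): S=66.0000. Δ = (V_up−V_dn)/(S_up−S_dn) = (8.9960−30.2712)/(97.6800−53.4600) = -0.4811. V = [p*·8.9960 + (1−p*)·30.2712]/1.25 = 13.0395. B = V − Δ·S = 44.7936.
Root portfolio cost Δ·66+B reproduces V0=13.0395.

(0,0): Delta=-0.4811 Bond=44.7936
(1,0): Delta=-1.0000 Bond=83.7312
(1,1): Delta=-0.3327 Bond=41.4919
(2,0): Delta=-1.0000 Bond=104.6640
(2,1): Delta=-1.0000 Bond=104.6640
(2,2): Delta=-0.1418 Bond=24.2653
V0=13.0395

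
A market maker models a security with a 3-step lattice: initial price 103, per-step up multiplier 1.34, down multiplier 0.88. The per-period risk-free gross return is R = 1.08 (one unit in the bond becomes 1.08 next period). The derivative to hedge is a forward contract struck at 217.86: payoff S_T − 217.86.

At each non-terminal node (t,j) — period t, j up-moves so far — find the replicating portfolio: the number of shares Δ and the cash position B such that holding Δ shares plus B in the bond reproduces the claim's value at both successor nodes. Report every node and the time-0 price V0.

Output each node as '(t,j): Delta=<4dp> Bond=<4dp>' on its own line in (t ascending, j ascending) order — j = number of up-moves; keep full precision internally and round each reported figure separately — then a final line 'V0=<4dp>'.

(0,0): Delta=1.0000 Bond=-172.9443
(1,0): Delta=1.0000 Bond=-186.7798
(1,1): Delta=1.0000 Bond=-186.7798
(2,0): Delta=1.0000 Bond=-201.7222
(2,1): Delta=1.0000 Bond=-201.7222
(2,2): Delta=1.0000 Bond=-201.7222
V0=-69.9443

The replicating-portfolio and risk-neutral prices coincide; use p* = (1.08−0.88)/(1.34−0.88) = 0.4348 for the latter.
Terminal values V(3,·): V(3,0)=-147.6684, V(3,1)=-110.9773, V(3,2)=-55.1068, V(3,3)=29.9687
  t=2,j=0: stock 79.7632 → up 106.8827 (V=-110.9773), down 70.1916 (V=-147.6684). Price -121.9590; hedge Δ=1.0000, bond B=-201.7222.
  t=2,j=1: stock 121.4576 → up 162.7532 (V=-55.1068), down 106.8827 (V=-110.9773). Price -80.2646; hedge Δ=1.0000, bond B=-201.7222.
  t=2,j=2: stock 184.9468 → up 247.8287 (V=29.9687), down 162.7532 (V=-55.1068). Price -16.7754; hedge Δ=1.0000, bond B=-201.7222.
  t=1,j=0: stock 90.6400 → up 121.4576 (V=-80.2646), down 79.7632 (V=-121.9590). Price -96.1398; hedge Δ=1.0000, bond B=-186.7798.
  t=1,j=1: stock 138.0200 → up 184.9468 (V=-16.7754), down 121.4576 (V=-80.2646). Price -48.7598; hedge Δ=1.0000, bond B=-186.7798.
  t=0,j=0: stock 103.0000 → up 138.0200 (V=-48.7598), down 90.6400 (V=-96.1398). Price -69.9443; hedge Δ=1.0000, bond B=-172.9443.
Each (Δ,B) replicates both successor values, so the strategy is self-financing and V0 is arbitrage-free.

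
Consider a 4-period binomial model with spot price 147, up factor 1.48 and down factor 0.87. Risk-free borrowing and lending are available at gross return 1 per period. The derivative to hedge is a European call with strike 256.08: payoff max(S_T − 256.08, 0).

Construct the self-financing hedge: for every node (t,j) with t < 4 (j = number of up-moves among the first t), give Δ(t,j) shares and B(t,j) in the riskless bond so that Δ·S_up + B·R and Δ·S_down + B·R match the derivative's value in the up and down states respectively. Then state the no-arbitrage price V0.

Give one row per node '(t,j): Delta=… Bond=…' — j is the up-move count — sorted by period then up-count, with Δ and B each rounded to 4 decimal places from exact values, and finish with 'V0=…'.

The replicating-portfolio and risk-neutral prices coincide; use p* = (1−0.87)/(1.48−0.87) = 0.2131 for the latter.
Payoff layer (t=4): V(4,0)=0.0000, V(4,1)=0.0000, V(4,2)=0.0000, V(4,3)=158.5128, V(4,4)=449.2043
(3,0): S=96.7999. Δ = (V_up−V_dn)/(S_up−S_dn) = (0.0000−0.0000)/(143.2639−84.2159) = 0.0000. V = [p*·0.0000 + (1−p*)·0.0000]/1 = 0.0000. B = V − Δ·S = 0.0000.
(3,1): S=164.6712. Δ = (V_up−V_dn)/(S_up−S_dn) = (0.0000−0.0000)/(243.7133−143.2639) = 0.0000. V = [p*·0.0000 + (1−p*)·0.0000]/1 = 0.0000. B = V − Δ·S = 0.0000.
(3,2): S=280.1303. Δ = (V_up−V_dn)/(S_up−S_dn) = (158.5128−0.0000)/(414.5928−243.7133) = 0.9276. V = [p*·158.5128 + (1−p*)·0.0000]/1 = 33.7814. B = V − Δ·S = -226.0756.
(3,3): S=476.5434. Δ = (V_up−V_dn)/(S_up−S_dn) = (449.2043−158.5128)/(705.2843−414.5928) = 1.0000. V = [p*·449.2043 + (1−p*)·158.5128]/1 = 220.4634. B = V − Δ·S = -256.0800.
(2,0): S=111.2643. Δ = (V_up−V_dn)/(S_up−S_dn) = (0.0000−0.0000)/(164.6712−96.7999) = 0.0000. V = [p*·0.0000 + (1−p*)·0.0000]/1 = 0.0000. B = V − Δ·S = 0.0000.
(2,1): S=189.2772. Δ = (V_up−V_dn)/(S_up−S_dn) = (33.7814−0.0000)/(280.1303−164.6712) = 0.2926. V = [p*·33.7814 + (1−p*)·0.0000]/1 = 7.1993. B = V − Δ·S = -48.1800.
(2,2): S=321.9888. Δ = (V_up−V_dn)/(S_up−S_dn) = (220.4634−33.7814)/(476.5434−280.1303) = 0.9505. V = [p*·220.4634 + (1−p*)·33.7814]/1 = 73.5661. B = V − Δ·S = -232.4700.
(1,0): S=127.8900. Δ = (V_up−V_dn)/(S_up−S_dn) = (7.1993−0.0000)/(189.2772−111.2643) = 0.0923. V = [p*·7.1993 + (1−p*)·0.0000]/1 = 1.5343. B = V − Δ·S = -10.2679.
(1,1): S=217.5600. Δ = (V_up−V_dn)/(S_up−S_dn) = (73.5661−7.1993)/(321.9888−189.2772) = 0.5001. V = [p*·73.5661 + (1−p*)·7.1993]/1 = 21.3431. B = V − Δ·S = -87.4550.
(0,0): S=147.0000. Δ = (V_up−V_dn)/(S_up−S_dn) = (21.3431−1.5343)/(217.5600−127.8900) = 0.2209. V = [p*·21.3431 + (1−p*)·1.5343]/1 = 5.7558. B = V − Δ·S = -26.7176.
Check: Δ(0,0)·S0 + B(0,0) = 5.7558 = V0.

(0,0): Delta=0.2209 Bond=-26.7176
(1,0): Delta=0.0923 Bond=-10.2679
(1,1): Delta=0.5001 Bond=-87.4550
(2,0): Delta=0.0000 Bond=0.0000
(2,1): Delta=0.2926 Bond=-48.1800
(2,2): Delta=0.9505 Bond=-232.4700
(3,0): Delta=0.0000 Bond=0.0000
(3,1): Delta=0.0000 Bond=0.0000
(3,2): Delta=0.9276 Bond=-226.0756
(3,3): Delta=1.0000 Bond=-256.0800
V0=5.7558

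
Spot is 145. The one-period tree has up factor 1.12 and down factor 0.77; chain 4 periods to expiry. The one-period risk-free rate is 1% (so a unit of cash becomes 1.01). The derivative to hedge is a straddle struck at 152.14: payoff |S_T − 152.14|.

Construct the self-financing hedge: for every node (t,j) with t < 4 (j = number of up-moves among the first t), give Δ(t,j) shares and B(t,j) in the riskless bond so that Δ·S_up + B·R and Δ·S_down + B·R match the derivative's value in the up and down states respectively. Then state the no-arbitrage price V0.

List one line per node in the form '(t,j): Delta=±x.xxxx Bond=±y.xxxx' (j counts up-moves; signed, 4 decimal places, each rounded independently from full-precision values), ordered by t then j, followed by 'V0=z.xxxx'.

(0,0): Delta=-0.0406 Bond=43.0757
(1,0): Delta=-0.8886 Bond=138.1872
(1,1): Delta=0.2266 Bond=0.1111
(2,0): Delta=-1.0000 Bond=149.1422
(2,1): Delta=-0.8536 Bond=135.1813
(2,2): Delta=0.5669 Bond=-61.7945
(3,0): Delta=-1.0000 Bond=150.6337
(3,1): Delta=-1.0000 Bond=150.6337
(3,2): Delta=-0.8074 Bond=130.0704
(3,3): Delta=1.0000 Bond=-150.6337
V0=37.1841

The replicating-portfolio and risk-neutral prices coincide; use p* = (1.01−0.77)/(1.12−0.77) = 0.6857 for the latter.
Terminal values V(4,·): V(4,0)=101.1681, V(4,1)=77.9990, V(4,2)=44.2986, V(4,3)=4.7202, V(4,4)=76.0203
Node (3,0) S=66.1973: V=(p*·77.9990+(1−p*)·101.1681)/1.01=84.4364; Δ=(77.9990−101.1681)/(74.1410−50.9719)=-1.0000; B=V−Δ·S=150.6337
Node (3,1) S=96.2870: V=(p*·44.2986+(1−p*)·77.9990)/1.01=54.3467; Δ=(44.2986−77.9990)/(107.8414−74.1410)=-1.0000; B=V−Δ·S=150.6337
Node (3,2) S=140.0538: V=(p*·4.7202+(1−p*)·44.2986)/1.01=16.9892; Δ=(4.7202−44.2986)/(156.8602−107.8414)=-0.8074; B=V−Δ·S=130.0704
Node (3,3) S=203.7146: V=(p*·76.0203+(1−p*)·4.7202)/1.01=53.0809; Δ=(76.0203−4.7202)/(228.1603−156.8602)=1.0000; B=V−Δ·S=-150.6337
Node (2,0) S=85.9705: V=(p*·54.3467+(1−p*)·84.4364)/1.01=63.1717; Δ=(54.3467−84.4364)/(96.2870−66.1973)=-1.0000; B=V−Δ·S=149.1422
Node (2,1) S=125.0480: V=(p*·16.9892+(1−p*)·54.3467)/1.01=28.4457; Δ=(16.9892−54.3467)/(140.0538−96.2870)=-0.8536; B=V−Δ·S=135.1813
Node (2,2) S=181.8880: V=(p*·53.0809+(1−p*)·16.9892)/1.01=41.3246; Δ=(53.0809−16.9892)/(203.7146−140.0538)=0.5669; B=V−Δ·S=-61.7945
Node (1,0) S=111.6500: V=(p*·28.4457+(1−p*)·63.1717)/1.01=38.9699; Δ=(28.4457−63.1717)/(125.0480−85.9705)=-0.8886; B=V−Δ·S=138.1872
Node (1,1) S=162.4000: V=(p*·41.3246+(1−p*)·28.4457)/1.01=36.9078; Δ=(41.3246−28.4457)/(181.8880−125.0480)=0.2266; B=V−Δ·S=0.1111
Node (0,0) S=145.0000: V=(p*·36.9078+(1−p*)·38.9699)/1.01=37.1841; Δ=(36.9078−38.9699)/(162.4000−111.6500)=-0.0406; B=V−Δ·S=43.0757
Check: Δ(0,0)·S0 + B(0,0) = 37.1841 = V0.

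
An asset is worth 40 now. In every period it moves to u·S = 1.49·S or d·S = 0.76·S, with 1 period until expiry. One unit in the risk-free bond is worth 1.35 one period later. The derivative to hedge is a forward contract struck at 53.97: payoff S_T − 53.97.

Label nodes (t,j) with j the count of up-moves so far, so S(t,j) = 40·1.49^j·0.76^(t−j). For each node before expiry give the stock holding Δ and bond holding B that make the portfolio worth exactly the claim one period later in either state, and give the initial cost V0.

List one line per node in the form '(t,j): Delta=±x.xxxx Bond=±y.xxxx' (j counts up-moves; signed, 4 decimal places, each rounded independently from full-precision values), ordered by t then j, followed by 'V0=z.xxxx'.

No-arbitrage ⇒ martingale measure with p* = (R−d)/(u−d) = 0.8082.
Terminal values V(1,·): V(1,0)=-23.5700, V(1,1)=5.6300
Node (0,0) S=40.0000: V=(p*·5.6300+(1−p*)·-23.5700)/1.35=0.0222; Δ=(5.6300−-23.5700)/(59.6000−30.4000)=1.0000; B=V−Δ·S=-39.9778
Self-financing check: at every node Δ·S+B equals the discounted successor values.

(0,0): Delta=1.0000 Bond=-39.9778
V0=0.0222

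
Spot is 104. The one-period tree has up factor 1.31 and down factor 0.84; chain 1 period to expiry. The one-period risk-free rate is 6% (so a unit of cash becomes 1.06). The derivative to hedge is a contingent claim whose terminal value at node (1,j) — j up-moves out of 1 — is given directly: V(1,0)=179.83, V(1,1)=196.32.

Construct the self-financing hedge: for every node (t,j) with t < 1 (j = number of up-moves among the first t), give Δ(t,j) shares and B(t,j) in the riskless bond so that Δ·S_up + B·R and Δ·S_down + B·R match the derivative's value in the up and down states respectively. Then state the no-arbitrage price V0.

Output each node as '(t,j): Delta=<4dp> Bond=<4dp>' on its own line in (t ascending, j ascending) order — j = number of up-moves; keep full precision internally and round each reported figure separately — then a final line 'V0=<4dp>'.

(0,0): Delta=0.3374 Bond=141.8477
V0=176.9328

Risk-neutral probability p* = (R−d)/(u−d) = (1.06−0.84)/(1.31−0.84) = 0.4681.
Terminal payoffs: V(1,0)=179.8300, V(1,1)=196.3200
  t=0,j=0: stock 104.0000 → up 136.2400 (V=196.3200), down 87.3600 (V=179.8300). Price 176.9328; hedge Δ=0.3374, bond B=141.8477.
Check: Δ(0,0)·S0 + B(0,0) = 176.9328 = V0.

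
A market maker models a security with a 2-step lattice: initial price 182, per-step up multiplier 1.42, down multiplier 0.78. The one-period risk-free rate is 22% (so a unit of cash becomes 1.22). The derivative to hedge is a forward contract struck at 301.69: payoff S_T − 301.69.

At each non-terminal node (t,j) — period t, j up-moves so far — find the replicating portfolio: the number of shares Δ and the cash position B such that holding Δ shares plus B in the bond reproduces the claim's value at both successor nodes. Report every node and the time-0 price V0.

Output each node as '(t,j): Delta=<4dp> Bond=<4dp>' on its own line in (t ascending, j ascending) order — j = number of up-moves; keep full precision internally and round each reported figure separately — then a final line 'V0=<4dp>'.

Under the risk-neutral measure, an up-move has probability p* = (R−d)/(u−d) = 0.6875 and values discount at R = 1.22.
Terminal values V(2,·): V(2,0)=-190.9612, V(2,1)=-100.1068, V(2,2)=65.2948
(1,0): S=141.9600. Δ = (V_up−V_dn)/(S_up−S_dn) = (-100.1068−-190.9612)/(201.5832−110.7288) = 1.0000. V = [p*·-100.1068 + (1−p*)·-190.9612]/1.22 = -105.3269. B = V − Δ·S = -247.2869.
(1,1): S=258.4400. Δ = (V_up−V_dn)/(S_up−S_dn) = (65.2948−-100.1068)/(366.9848−201.5832) = 1.0000. V = [p*·65.2948 + (1−p*)·-100.1068]/1.22 = 11.1531. B = V − Δ·S = -247.2869.
(0,0): S=182.0000. Δ = (V_up−V_dn)/(S_up−S_dn) = (11.1531−-105.3269)/(258.4400−141.9600) = 1.0000. V = [p*·11.1531 + (1−p*)·-105.3269]/1.22 = -20.6942. B = V − Δ·S = -202.6942.
Each (Δ,B) replicates both successor values, so the strategy is self-financing and V0 is arbitrage-free.

(0,0): Delta=1.0000 Bond=-202.6942
(1,0): Delta=1.0000 Bond=-247.2869
(1,1): Delta=1.0000 Bond=-247.2869
V0=-20.6942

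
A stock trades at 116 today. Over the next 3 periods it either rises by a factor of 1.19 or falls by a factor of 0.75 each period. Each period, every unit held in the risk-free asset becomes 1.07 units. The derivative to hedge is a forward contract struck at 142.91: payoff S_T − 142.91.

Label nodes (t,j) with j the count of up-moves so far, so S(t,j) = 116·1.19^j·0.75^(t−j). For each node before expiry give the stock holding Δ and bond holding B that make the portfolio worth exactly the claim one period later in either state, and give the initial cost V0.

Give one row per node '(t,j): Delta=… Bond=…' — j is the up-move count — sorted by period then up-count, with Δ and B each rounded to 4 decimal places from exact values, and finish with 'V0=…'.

Under the risk-neutral measure, an up-move has probability p* = (R−d)/(u−d) = 0.7273 and values discount at R = 1.07.
Terminal payoffs: V(3,0)=-93.9725, V(3,1)=-65.2625, V(3,2)=-19.7093, V(3,3)=52.5684
Node (2,0) S=65.2500: V=(p*·-65.2625+(1−p*)·-93.9725)/1.07=-68.3107; Δ=(-65.2625−-93.9725)/(77.6475−48.9375)=1.0000; B=V−Δ·S=-133.5607
Node (2,1) S=103.5300: V=(p*·-19.7093+(1−p*)·-65.2625)/1.07=-30.0307; Δ=(-19.7093−-65.2625)/(123.2007−77.6475)=1.0000; B=V−Δ·S=-133.5607
Node (2,2) S=164.2676: V=(p*·52.5684+(1−p*)·-19.7093)/1.07=30.7069; Δ=(52.5684−-19.7093)/(195.4784−123.2007)=1.0000; B=V−Δ·S=-133.5607
Node (1,0) S=87.0000: V=(p*·-30.0307+(1−p*)·-68.3107)/1.07=-37.8231; Δ=(-30.0307−-68.3107)/(103.5300−65.2500)=1.0000; B=V−Δ·S=-124.8231
Node (1,1) S=138.0400: V=(p*·30.7069+(1−p*)·-30.0307)/1.07=13.2169; Δ=(30.7069−-30.0307)/(164.2676−103.5300)=1.0000; B=V−Δ·S=-124.8231
Node (0,0) S=116.0000: V=(p*·13.2169+(1−p*)·-37.8231)/1.07=-0.6571; Δ=(13.2169−-37.8231)/(138.0400−87.0000)=1.0000; B=V−Δ·S=-116.6571
The time-0 hedge costs -0.6571, which is the no-arbitrage price.

(0,0): Delta=1.0000 Bond=-116.6571
(1,0): Delta=1.0000 Bond=-124.8231
(1,1): Delta=1.0000 Bond=-124.8231
(2,0): Delta=1.0000 Bond=-133.5607
(2,1): Delta=1.0000 Bond=-133.5607
(2,2): Delta=1.0000 Bond=-133.5607
V0=-0.6571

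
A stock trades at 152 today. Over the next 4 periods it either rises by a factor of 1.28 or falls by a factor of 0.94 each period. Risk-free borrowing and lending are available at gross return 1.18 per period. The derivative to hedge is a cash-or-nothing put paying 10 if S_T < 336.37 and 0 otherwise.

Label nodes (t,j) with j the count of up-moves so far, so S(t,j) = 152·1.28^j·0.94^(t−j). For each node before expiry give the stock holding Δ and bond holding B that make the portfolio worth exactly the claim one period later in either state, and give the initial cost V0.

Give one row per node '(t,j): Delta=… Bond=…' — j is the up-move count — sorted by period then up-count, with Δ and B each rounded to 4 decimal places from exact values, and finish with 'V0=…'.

Under the risk-neutral measure, an up-move has probability p* = (R−d)/(u−d) = 0.7059 and values discount at R = 1.18.
At expiry t=4: V(4,0)=10.0000, V(4,1)=10.0000, V(4,2)=10.0000, V(4,3)=10.0000, V(4,4)=0.0000
Node (3,0) S=126.2488: V=(p*·10.0000+(1−p*)·10.0000)/1.18=8.4746; Δ=(10.0000−10.0000)/(161.5984−118.6738)=0.0000; B=V−Δ·S=8.4746
Node (3,1) S=171.9132: V=(p*·10.0000+(1−p*)·10.0000)/1.18=8.4746; Δ=(10.0000−10.0000)/(220.0489−161.5984)=0.0000; B=V−Δ·S=8.4746
Node (3,2) S=234.0946: V=(p*·10.0000+(1−p*)·10.0000)/1.18=8.4746; Δ=(10.0000−10.0000)/(299.6411−220.0489)=0.0000; B=V−Δ·S=8.4746
Node (3,3) S=318.7671: V=(p*·0.0000+(1−p*)·10.0000)/1.18=2.4925; Δ=(0.0000−10.0000)/(408.0219−299.6411)=-0.0923; B=V−Δ·S=31.9043
Node (2,0) S=134.3072: V=(p*·8.4746+(1−p*)·8.4746)/1.18=7.1818; Δ=(8.4746−8.4746)/(171.9132−126.2488)=0.0000; B=V−Δ·S=7.1818
Node (2,1) S=182.8864: V=(p*·8.4746+(1−p*)·8.4746)/1.18=7.1818; Δ=(8.4746−8.4746)/(234.0946−171.9132)=0.0000; B=V−Δ·S=7.1818
Node (2,2) S=249.0368: V=(p*·2.4925+(1−p*)·8.4746)/1.18=3.6033; Δ=(2.4925−8.4746)/(318.7671−234.0946)=-0.0706; B=V−Δ·S=21.1976
Node (1,0) S=142.8800: V=(p*·7.1818+(1−p*)·7.1818)/1.18=6.0863; Δ=(7.1818−7.1818)/(182.8864−134.3072)=0.0000; B=V−Δ·S=6.0863
Node (1,1) S=194.5600: V=(p*·3.6033+(1−p*)·7.1818)/1.18=3.9456; Δ=(3.6033−7.1818)/(249.0368−182.8864)=-0.0541; B=V−Δ·S=14.4706
Node (0,0) S=152.0000: V=(p*·3.9456+(1−p*)·6.0863)/1.18=3.8773; Δ=(3.9456−6.0863)/(194.5600−142.8800)=-0.0414; B=V−Δ·S=10.1734
Root portfolio cost Δ·152+B reproduces V0=3.8773.

(0,0): Delta=-0.0414 Bond=10.1734
(1,0): Delta=0.0000 Bond=6.0863
(1,1): Delta=-0.0541 Bond=14.4706
(2,0): Delta=0.0000 Bond=7.1818
(2,1): Delta=0.0000 Bond=7.1818
(2,2): Delta=-0.0706 Bond=21.1976
(3,0): Delta=0.0000 Bond=8.4746
(3,1): Delta=0.0000 Bond=8.4746
(3,2): Delta=0.0000 Bond=8.4746
(3,3): Delta=-0.0923 Bond=31.9043
V0=3.8773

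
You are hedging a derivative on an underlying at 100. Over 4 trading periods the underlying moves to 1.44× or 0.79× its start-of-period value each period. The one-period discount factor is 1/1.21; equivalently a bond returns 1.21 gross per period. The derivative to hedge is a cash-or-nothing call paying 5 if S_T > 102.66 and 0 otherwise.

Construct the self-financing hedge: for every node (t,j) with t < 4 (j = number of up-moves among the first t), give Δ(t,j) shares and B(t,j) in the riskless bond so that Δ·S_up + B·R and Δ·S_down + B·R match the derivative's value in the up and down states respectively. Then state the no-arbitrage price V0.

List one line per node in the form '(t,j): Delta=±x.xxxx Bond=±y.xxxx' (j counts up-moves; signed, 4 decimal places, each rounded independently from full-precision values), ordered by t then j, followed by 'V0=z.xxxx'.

Under the risk-neutral measure, an up-move has probability p* = (R−d)/(u−d) = 0.6462 and values discount at R = 1.21.
At expiry t=4: V(4,0)=0.0000, V(4,1)=0.0000, V(4,2)=5.0000, V(4,3)=5.0000, V(4,4)=5.0000
(3,0): S=49.3039. Δ = (V_up−V_dn)/(S_up−S_dn) = (0.0000−0.0000)/(70.9976−38.9501) = 0.0000. V = [p*·0.0000 + (1−p*)·0.0000]/1.21 = 0.0000. B = V − Δ·S = 0.0000.
(3,1): S=89.8704. Δ = (V_up−V_dn)/(S_up−S_dn) = (5.0000−0.0000)/(129.4134−70.9976) = 0.0856. V = [p*·5.0000 + (1−p*)·0.0000]/1.21 = 2.6701. B = V − Δ·S = -5.0223.
(3,2): S=163.8144. Δ = (V_up−V_dn)/(S_up−S_dn) = (5.0000−5.0000)/(235.8927−129.4134) = 0.0000. V = [p*·5.0000 + (1−p*)·5.0000]/1.21 = 4.1322. B = V − Δ·S = 4.1322.
(3,3): S=298.5984. Δ = (V_up−V_dn)/(S_up−S_dn) = (5.0000−5.0000)/(429.9817−235.8927) = 0.0000. V = [p*·5.0000 + (1−p*)·5.0000]/1.21 = 4.1322. B = V − Δ·S = 4.1322.
(2,0): S=62.4100. Δ = (V_up−V_dn)/(S_up−S_dn) = (2.6701−0.0000)/(89.8704−49.3039) = 0.0658. V = [p*·2.6701 + (1−p*)·0.0000]/1.21 = 1.4258. B = V − Δ·S = -2.6819.
(2,1): S=113.7600. Δ = (V_up−V_dn)/(S_up−S_dn) = (4.1322−2.6701)/(163.8144−89.8704) = 0.0198. V = [p*·4.1322 + (1−p*)·2.6701]/1.21 = 2.9875. B = V − Δ·S = 0.7380.
(2,2): S=207.3600. Δ = (V_up−V_dn)/(S_up−S_dn) = (4.1322−4.1322)/(298.5984−163.8144) = 0.0000. V = [p*·4.1322 + (1−p*)·4.1322]/1.21 = 3.4151. B = V − Δ·S = 3.4151.
(1,0): S=79.0000. Δ = (V_up−V_dn)/(S_up−S_dn) = (2.9875−1.4258)/(113.7600−62.4100) = 0.0304. V = [p*·2.9875 + (1−p*)·1.4258]/1.21 = 2.0123. B = V − Δ·S = -0.3902.
(1,1): S=144.0000. Δ = (V_up−V_dn)/(S_up−S_dn) = (3.4151−2.9875)/(207.3600−113.7600) = 0.0046. V = [p*·3.4151 + (1−p*)·2.9875]/1.21 = 2.6973. B = V − Δ·S = 2.0395.
(0,0): S=100.0000. Δ = (V_up−V_dn)/(S_up−S_dn) = (2.6973−2.0123)/(144.0000−79.0000) = 0.0105. V = [p*·2.6973 + (1−p*)·2.0123]/1.21 = 2.0289. B = V − Δ·S = 0.9750.
Self-financing check: at every node Δ·S+B equals the discounted successor values.

(0,0): Delta=0.0105 Bond=0.9750
(1,0): Delta=0.0304 Bond=-0.3902
(1,1): Delta=0.0046 Bond=2.0395
(2,0): Delta=0.0658 Bond=-2.6819
(2,1): Delta=0.0198 Bond=0.7380
(2,2): Delta=0.0000 Bond=3.4151
(3,0): Delta=0.0000 Bond=0.0000
(3,1): Delta=0.0856 Bond=-5.0223
(3,2): Delta=0.0000 Bond=4.1322
(3,3): Delta=0.0000 Bond=4.1322
V0=2.0289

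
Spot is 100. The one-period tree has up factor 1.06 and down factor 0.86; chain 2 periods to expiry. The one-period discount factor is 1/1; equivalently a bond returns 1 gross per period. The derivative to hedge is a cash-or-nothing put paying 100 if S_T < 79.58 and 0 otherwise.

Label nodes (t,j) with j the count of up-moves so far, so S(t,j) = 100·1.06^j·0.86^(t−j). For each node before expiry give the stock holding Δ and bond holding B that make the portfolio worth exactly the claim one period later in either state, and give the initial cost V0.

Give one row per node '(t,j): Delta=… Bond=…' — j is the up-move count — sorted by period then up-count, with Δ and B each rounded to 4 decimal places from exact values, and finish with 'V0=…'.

Risk-neutral probability p* = (R−d)/(u−d) = (1−0.86)/(1.06−0.86) = 0.7000.
Terminal payoffs: V(2,0)=100.0000, V(2,1)=0.0000, V(2,2)=0.0000
Node (1,0) S=86.0000: V=(p*·0.0000+(1−p*)·100.0000)/1=30.0000; Δ=(0.0000−100.0000)/(91.1600−73.9600)=-5.8140; B=V−Δ·S=530.0000
Node (1,1) S=106.0000: V=(p*·0.0000+(1−p*)·0.0000)/1=0.0000; Δ=(0.0000−0.0000)/(112.3600−91.1600)=0.0000; B=V−Δ·S=0.0000
Node (0,0) S=100.0000: V=(p*·0.0000+(1−p*)·30.0000)/1=9.0000; Δ=(0.0000−30.0000)/(106.0000−86.0000)=-1.5000; B=V−Δ·S=159.0000
The time-0 hedge costs 9.0000, which is the no-arbitrage price.

(0,0): Delta=-1.5000 Bond=159.0000
(1,0): Delta=-5.8140 Bond=530.0000
(1,1): Delta=0.0000 Bond=0.0000
V0=9.0000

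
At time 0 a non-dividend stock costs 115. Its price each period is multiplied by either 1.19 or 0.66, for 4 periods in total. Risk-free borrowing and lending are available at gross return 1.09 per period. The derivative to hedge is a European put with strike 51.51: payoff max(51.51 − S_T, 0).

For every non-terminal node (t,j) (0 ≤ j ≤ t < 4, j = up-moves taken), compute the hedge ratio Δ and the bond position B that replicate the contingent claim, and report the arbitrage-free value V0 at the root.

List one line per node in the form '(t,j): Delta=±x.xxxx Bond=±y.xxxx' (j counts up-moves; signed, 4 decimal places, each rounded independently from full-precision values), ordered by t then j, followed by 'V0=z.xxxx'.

(0,0): Delta=-0.0148 Bond=1.9219
(1,0): Delta=-0.0910 Bond=7.8739
(1,1): Delta=-0.0050 Bond=0.7509
(2,0): Delta=-0.4553 Bond=26.8339
(2,1): Delta=-0.0440 Bond=4.3381
(2,2): Delta=0.0000 Bond=0.0000
(3,0): Delta=-1.0000 Bond=47.2569
(3,1): Delta=-0.3851 Bond=25.0610
(3,2): Delta=0.0000 Bond=0.0000
(3,3): Delta=0.0000 Bond=0.0000
V0=0.2145

Risk-neutral probability p* = (R−d)/(u−d) = (1.09−0.66)/(1.19−0.66) = 0.8113.
Terminal values V(4,·): V(4,0)=29.6891, V(4,1)=12.1662, V(4,2)=0.0000, V(4,3)=0.0000, V(4,4)=0.0000
Node (3,0) S=33.0620: V=(p*·12.1662+(1−p*)·29.6891)/1.09=14.1948; Δ=(12.1662−29.6891)/(39.3438−21.8209)=-1.0000; B=V−Δ·S=47.2569
Node (3,1) S=59.6119: V=(p*·0.0000+(1−p*)·12.1662)/1.09=2.1060; Δ=(0.0000−12.1662)/(70.9381−39.3438)=-0.3851; B=V−Δ·S=25.0610
Node (3,2) S=107.4820: V=(p*·0.0000+(1−p*)·0.0000)/1.09=0.0000; Δ=(0.0000−0.0000)/(127.9036−70.9381)=0.0000; B=V−Δ·S=0.0000
Node (3,3) S=193.7933: V=(p*·0.0000+(1−p*)·0.0000)/1.09=0.0000; Δ=(0.0000−0.0000)/(230.6140−127.9036)=0.0000; B=V−Δ·S=0.0000
Node (2,0) S=50.0940: V=(p*·2.1060+(1−p*)·14.1948)/1.09=4.0247; Δ=(2.1060−14.1948)/(59.6119−33.0620)=-0.4553; B=V−Δ·S=26.8339
Node (2,1) S=90.3210: V=(p*·0.0000+(1−p*)·2.1060)/1.09=0.3645; Δ=(0.0000−2.1060)/(107.4820−59.6119)=-0.0440; B=V−Δ·S=4.3381
Node (2,2) S=162.8515: V=(p*·0.0000+(1−p*)·0.0000)/1.09=0.0000; Δ=(0.0000−0.0000)/(193.7933−107.4820)=0.0000; B=V−Δ·S=0.0000
Node (1,0) S=75.9000: V=(p*·0.3645+(1−p*)·4.0247)/1.09=0.9680; Δ=(0.3645−4.0247)/(90.3210−50.0940)=-0.0910; B=V−Δ·S=7.8739
Node (1,1) S=136.8500: V=(p*·0.0000+(1−p*)·0.3645)/1.09=0.0631; Δ=(0.0000−0.3645)/(162.8515−90.3210)=-0.0050; B=V−Δ·S=0.7509
Node (0,0) S=115.0000: V=(p*·0.0631+(1−p*)·0.9680)/1.09=0.2145; Δ=(0.0631−0.9680)/(136.8500−75.9000)=-0.0148; B=V−Δ·S=1.9219
Each (Δ,B) replicates both successor values, so the strategy is self-financing and V0 is arbitrage-free.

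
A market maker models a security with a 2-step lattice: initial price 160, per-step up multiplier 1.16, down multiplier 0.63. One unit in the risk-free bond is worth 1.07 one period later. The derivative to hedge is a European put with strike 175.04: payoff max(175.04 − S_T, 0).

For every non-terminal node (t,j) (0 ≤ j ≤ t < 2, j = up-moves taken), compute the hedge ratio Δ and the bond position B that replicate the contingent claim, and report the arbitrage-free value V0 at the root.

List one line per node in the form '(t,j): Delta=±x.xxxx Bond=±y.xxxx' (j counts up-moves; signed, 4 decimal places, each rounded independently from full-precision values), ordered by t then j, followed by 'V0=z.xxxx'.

(0,0): Delta=-0.6317 Bond=118.1887
(1,0): Delta=-1.0000 Bond=163.5888
(1,1): Delta=-0.5908 Bond=118.8678
V0=17.1202

No-arbitrage ⇒ martingale measure with p* = (R−d)/(u−d) = 0.8302.
Terminal values V(2,·): V(2,0)=111.5360, V(2,1)=58.1120, V(2,2)=0.0000
  t=1,j=0: stock 100.8000 → up 116.9280 (V=58.1120), down 63.5040 (V=111.5360). Price 62.7888; hedge Δ=-1.0000, bond B=163.5888.
  t=1,j=1: stock 185.6000 → up 215.2960 (V=0.0000), down 116.9280 (V=58.1120). Price 9.2225; hedge Δ=-0.5908, bond B=118.8678.
  t=0,j=0: stock 160.0000 → up 185.6000 (V=9.2225), down 100.8000 (V=62.7888). Price 17.1202; hedge Δ=-0.6317, bond B=118.1887.
Self-financing check: at every node Δ·S+B equals the discounted successor values.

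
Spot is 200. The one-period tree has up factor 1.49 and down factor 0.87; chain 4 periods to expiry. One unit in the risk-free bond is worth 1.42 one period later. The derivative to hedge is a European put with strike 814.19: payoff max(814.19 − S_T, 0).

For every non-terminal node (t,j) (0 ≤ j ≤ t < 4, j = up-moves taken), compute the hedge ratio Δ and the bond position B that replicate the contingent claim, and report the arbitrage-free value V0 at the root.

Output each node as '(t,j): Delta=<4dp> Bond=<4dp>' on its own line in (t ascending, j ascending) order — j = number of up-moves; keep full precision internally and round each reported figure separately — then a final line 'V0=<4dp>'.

(0,0): Delta=-0.6626 Bond=158.9118
(1,0): Delta=-1.0000 Bond=284.3549
(1,1): Delta=-0.6376 Bond=218.1838
(2,0): Delta=-1.0000 Bond=403.7840
(2,1): Delta=-1.0000 Bond=403.7840
(2,2): Delta=-0.6106 Bond=297.8621
(3,0): Delta=-1.0000 Bond=573.3732
(3,1): Delta=-1.0000 Bond=573.3732
(3,2): Delta=-1.0000 Bond=573.3732
(3,3): Delta=-0.5817 Bond=403.8213
V0=26.3832

No-arbitrage ⇒ martingale measure with p* = (R−d)/(u−d) = 0.8871.
Terminal values V(4,·): V(4,0)=699.6105, V(4,1)=617.9561, V(4,2)=478.1113, V(4,3)=238.6069, V(4,4)=0.0000
Node (3,0) S=131.7006: V=(p*·617.9561+(1−p*)·699.6105)/1.42=441.6726; Δ=(617.9561−699.6105)/(196.2339−114.5795)=-1.0000; B=V−Δ·S=573.3732
Node (3,1) S=225.5562: V=(p*·478.1113+(1−p*)·617.9561)/1.42=347.8170; Δ=(478.1113−617.9561)/(336.0787−196.2339)=-1.0000; B=V−Δ·S=573.3732
Node (3,2) S=386.2974: V=(p*·238.6069+(1−p*)·478.1113)/1.42=187.0758; Δ=(238.6069−478.1113)/(575.5831−336.0787)=-1.0000; B=V−Δ·S=573.3732
Node (3,3) S=661.5898: V=(p*·0.0000+(1−p*)·238.6069)/1.42=18.9715; Δ=(0.0000−238.6069)/(985.7688−575.5831)=-0.5817; B=V−Δ·S=403.8213
Node (2,0) S=151.3800: V=(p*·347.8170+(1−p*)·441.6726)/1.42=252.4040; Δ=(347.8170−441.6726)/(225.5562−131.7006)=-1.0000; B=V−Δ·S=403.7840
Node (2,1) S=259.2600: V=(p*·187.0758+(1−p*)·347.8170)/1.42=144.5240; Δ=(187.0758−347.8170)/(386.2974−225.5562)=-1.0000; B=V−Δ·S=403.7840
Node (2,2) S=444.0200: V=(p*·18.9715+(1−p*)·187.0758)/1.42=26.7261; Δ=(18.9715−187.0758)/(661.5898−386.2974)=-0.6106; B=V−Δ·S=297.8621
Node (1,0) S=174.0000: V=(p*·144.5240+(1−p*)·252.4040)/1.42=110.3549; Δ=(144.5240−252.4040)/(259.2600−151.3800)=-1.0000; B=V−Δ·S=284.3549
Node (1,1) S=298.0000: V=(p*·26.7261+(1−p*)·144.5240)/1.42=28.1872; Δ=(26.7261−144.5240)/(444.0200−259.2600)=-0.6376; B=V−Δ·S=218.1838
Node (0,0) S=200.0000: V=(p*·28.1872+(1−p*)·110.3549)/1.42=26.3832; Δ=(28.1872−110.3549)/(298.0000−174.0000)=-0.6626; B=V−Δ·S=158.9118
Self-financing check: at every node Δ·S+B equals the discounted successor values.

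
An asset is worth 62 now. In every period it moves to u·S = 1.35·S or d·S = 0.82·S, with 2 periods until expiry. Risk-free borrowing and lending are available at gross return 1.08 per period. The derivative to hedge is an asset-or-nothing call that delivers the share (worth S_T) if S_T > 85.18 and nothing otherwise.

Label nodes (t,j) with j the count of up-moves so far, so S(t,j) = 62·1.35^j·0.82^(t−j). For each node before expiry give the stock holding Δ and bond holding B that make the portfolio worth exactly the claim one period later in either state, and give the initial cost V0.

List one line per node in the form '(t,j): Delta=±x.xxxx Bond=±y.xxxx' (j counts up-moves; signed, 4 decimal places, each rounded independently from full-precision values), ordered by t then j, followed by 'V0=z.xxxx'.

(0,0): Delta=1.5619 Bond=-73.5271
(1,0): Delta=0.0000 Bond=0.0000
(1,1): Delta=2.5472 Bond=-161.8726
V0=23.3135

The replicating-portfolio and risk-neutral prices coincide; use p* = (1.08−0.82)/(1.35−0.82) = 0.4906 for the latter.
Payoff layer (t=2): V(2,0)=0.0000, V(2,1)=0.0000, V(2,2)=112.9950
  t=1,j=0: stock 50.8400 → up 68.6340 (V=0.0000), down 41.6888 (V=0.0000). Price 0.0000; hedge Δ=0.0000, bond B=0.0000.
  t=1,j=1: stock 83.7000 → up 112.9950 (V=112.9950), down 68.6340 (V=0.0000). Price 51.3255; hedge Δ=2.5472, bond B=-161.8726.
  t=0,j=0: stock 62.0000 → up 83.7000 (V=51.3255), down 50.8400 (V=0.0000). Price 23.3135; hedge Δ=1.5619, bond B=-73.5271.
Each (Δ,B) replicates both successor values, so the strategy is self-financing and V0 is arbitrage-free.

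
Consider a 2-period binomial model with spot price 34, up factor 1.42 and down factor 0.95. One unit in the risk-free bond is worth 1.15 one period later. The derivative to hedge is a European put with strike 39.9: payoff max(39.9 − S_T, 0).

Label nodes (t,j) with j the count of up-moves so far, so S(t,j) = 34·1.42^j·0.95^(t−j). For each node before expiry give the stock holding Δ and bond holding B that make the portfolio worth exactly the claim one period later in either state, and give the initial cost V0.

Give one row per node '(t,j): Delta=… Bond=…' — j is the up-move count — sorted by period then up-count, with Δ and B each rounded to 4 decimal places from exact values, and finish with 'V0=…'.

Since d<R<u, set p* = (R−d)/(u−d) = 0.4255; price each node as the discounted p*-expectation of its children.
Terminal values V(2,·): V(2,0)=9.2150, V(2,1)=0.0000, V(2,2)=0.0000
Node (1,0) S=32.3000: V=(p*·0.0000+(1−p*)·9.2150)/1.15=4.6032; Δ=(0.0000−9.2150)/(45.8660−30.6850)=-0.6070; B=V−Δ·S=24.2096
Node (1,1) S=48.2800: V=(p*·0.0000+(1−p*)·0.0000)/1.15=0.0000; Δ=(0.0000−0.0000)/(68.5576−45.8660)=0.0000; B=V−Δ·S=0.0000
Node (0,0) S=34.0000: V=(p*·0.0000+(1−p*)·4.6032)/1.15=2.2995; Δ=(0.0000−4.6032)/(48.2800−32.3000)=-0.2881; B=V−Δ·S=12.0936
Check: Δ(0,0)·S0 + B(0,0) = 2.2995 = V0.

(0,0): Delta=-0.2881 Bond=12.0936
(1,0): Delta=-0.6070 Bond=24.2096
(1,1): Delta=0.0000 Bond=0.0000
V0=2.2995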